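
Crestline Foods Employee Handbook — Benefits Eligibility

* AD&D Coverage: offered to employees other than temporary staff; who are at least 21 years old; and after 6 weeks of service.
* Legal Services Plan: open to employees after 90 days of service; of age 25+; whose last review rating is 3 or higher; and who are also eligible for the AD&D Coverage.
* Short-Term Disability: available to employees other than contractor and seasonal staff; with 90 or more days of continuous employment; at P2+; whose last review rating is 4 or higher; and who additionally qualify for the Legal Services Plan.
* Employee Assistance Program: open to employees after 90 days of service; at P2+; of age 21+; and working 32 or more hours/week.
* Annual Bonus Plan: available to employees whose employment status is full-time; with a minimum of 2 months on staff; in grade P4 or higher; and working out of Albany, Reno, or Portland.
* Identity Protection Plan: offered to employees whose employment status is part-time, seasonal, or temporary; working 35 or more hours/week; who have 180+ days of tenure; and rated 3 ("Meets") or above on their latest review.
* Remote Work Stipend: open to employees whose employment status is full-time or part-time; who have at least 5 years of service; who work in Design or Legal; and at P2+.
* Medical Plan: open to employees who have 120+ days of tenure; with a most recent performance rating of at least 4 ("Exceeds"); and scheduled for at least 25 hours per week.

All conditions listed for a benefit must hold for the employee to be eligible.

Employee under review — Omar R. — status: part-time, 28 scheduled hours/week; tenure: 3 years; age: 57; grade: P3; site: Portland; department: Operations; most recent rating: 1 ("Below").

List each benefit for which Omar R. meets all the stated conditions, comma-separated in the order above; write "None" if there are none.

AD&D Coverage — status part-time ✓ (not excluded); age 57 ≥ 21 ✓; service 3 years ≥ 6 weeks (≈42 days) ✓ → eligible.
Legal Services Plan — service 3 years ≥ 90 days ✓; age 57 ≥ 25 ✓; rating 1 < 3 ✗ → not eligible.
Short-Term Disability — status part-time ✓ (not excluded); service 3 years ≥ 90 days ✓; grade P3 ≥ P2 ✓; rating 1 < 4 ✗ → not eligible.
Employee Assistance Program — service 3 years ≥ 90 days ✓; grade P3 ≥ P2 ✓; age 57 ≥ 21 ✓; 28 hrs/wk < 32 ✗ → not eligible.
Annual Bonus Plan — status part-time ✗ (requires full-time) → not eligible.
Identity Protection Plan — status part-time ✓; 28 hrs/wk < 35 ✗ → not eligible.
Remote Work Stipend — status part-time ✓; service 3 years < 5 years ✗ → not eligible.
Medical Plan — service 3 years ≥ 120 days ✓; rating 1 < 4 ✗ → not eligible.

AD&D Coverage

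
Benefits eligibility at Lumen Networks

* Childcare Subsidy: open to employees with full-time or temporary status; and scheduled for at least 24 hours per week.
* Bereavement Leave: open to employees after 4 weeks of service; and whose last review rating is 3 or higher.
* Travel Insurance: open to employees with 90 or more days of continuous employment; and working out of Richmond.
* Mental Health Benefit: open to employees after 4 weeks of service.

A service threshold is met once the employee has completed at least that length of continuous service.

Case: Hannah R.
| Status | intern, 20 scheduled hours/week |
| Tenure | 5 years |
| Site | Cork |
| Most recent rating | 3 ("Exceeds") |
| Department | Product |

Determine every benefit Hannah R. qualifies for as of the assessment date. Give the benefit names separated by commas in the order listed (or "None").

Childcare Subsidy — status intern ✗ (requires full-time or temporary) → not eligible.
Bereavement Leave — service 5 years ≥ 4 weeks (≈28 days) ✓; rating 3 ≥ 3 ✓ → eligible.
Travel Insurance — service 5 years ≥ 90 days ✓; site Cork ✗ (not Richmond) → not eligible.
Mental Health Benefit — service 5 years ≥ 4 weeks (≈28 days) ✓ → eligible.

Bereavement Leave, Mental Health Benefit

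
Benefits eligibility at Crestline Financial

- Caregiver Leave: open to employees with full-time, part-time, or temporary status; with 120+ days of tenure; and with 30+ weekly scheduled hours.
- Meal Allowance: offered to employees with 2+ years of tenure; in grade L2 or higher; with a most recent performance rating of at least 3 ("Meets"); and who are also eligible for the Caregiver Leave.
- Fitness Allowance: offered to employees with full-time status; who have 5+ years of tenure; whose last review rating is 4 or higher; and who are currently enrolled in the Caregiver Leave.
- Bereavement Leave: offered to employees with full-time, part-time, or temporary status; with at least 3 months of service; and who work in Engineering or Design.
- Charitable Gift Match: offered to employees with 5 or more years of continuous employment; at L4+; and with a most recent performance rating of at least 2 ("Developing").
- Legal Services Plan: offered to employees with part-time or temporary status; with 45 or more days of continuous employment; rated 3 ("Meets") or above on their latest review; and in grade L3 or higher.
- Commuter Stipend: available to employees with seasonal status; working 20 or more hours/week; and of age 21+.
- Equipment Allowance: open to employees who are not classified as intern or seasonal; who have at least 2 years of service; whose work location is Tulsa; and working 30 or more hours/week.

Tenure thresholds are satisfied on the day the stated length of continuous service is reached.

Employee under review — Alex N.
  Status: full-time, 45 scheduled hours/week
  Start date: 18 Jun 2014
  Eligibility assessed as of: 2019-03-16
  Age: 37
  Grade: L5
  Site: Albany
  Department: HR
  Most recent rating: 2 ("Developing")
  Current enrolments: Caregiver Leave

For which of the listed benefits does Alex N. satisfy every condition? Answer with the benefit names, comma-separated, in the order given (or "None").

Service from 18 Jun 2014 to 2019-03-16: 1732 days.
Caregiver Leave — status full-time ✓; service 1732 days ≥ 120 days ✓; 45 hrs/wk ≥ 30 ✓ → eligible.
Meal Allowance — service 1732 days ≥ 2 years (≈730 days) ✓; grade L5 ≥ L2 ✓; rating 2 < 3 ✗ → not eligible.
Fitness Allowance — status full-time ✓; service 1732 days < 5 years (≈1825 days) ✗ → not eligible.
Bereavement Leave — status full-time ✓; service 1732 days ≥ 3 months (≈90 days) ✓; dept HR ✗ → not eligible.
Charitable Gift Match — service 1732 days < 5 years (≈1825 days) ✗ → not eligible.
Legal Services Plan — status full-time ✗ (requires part-time or temporary) → not eligible.
Commuter Stipend — status full-time ✗ (requires seasonal) → not eligible.
Equipment Allowance — status full-time ✓ (not excluded); service 1732 days ≥ 2 years (≈730 days) ✓; site Albany ✗ (not Tulsa) → not eligible.

Caregiver Leave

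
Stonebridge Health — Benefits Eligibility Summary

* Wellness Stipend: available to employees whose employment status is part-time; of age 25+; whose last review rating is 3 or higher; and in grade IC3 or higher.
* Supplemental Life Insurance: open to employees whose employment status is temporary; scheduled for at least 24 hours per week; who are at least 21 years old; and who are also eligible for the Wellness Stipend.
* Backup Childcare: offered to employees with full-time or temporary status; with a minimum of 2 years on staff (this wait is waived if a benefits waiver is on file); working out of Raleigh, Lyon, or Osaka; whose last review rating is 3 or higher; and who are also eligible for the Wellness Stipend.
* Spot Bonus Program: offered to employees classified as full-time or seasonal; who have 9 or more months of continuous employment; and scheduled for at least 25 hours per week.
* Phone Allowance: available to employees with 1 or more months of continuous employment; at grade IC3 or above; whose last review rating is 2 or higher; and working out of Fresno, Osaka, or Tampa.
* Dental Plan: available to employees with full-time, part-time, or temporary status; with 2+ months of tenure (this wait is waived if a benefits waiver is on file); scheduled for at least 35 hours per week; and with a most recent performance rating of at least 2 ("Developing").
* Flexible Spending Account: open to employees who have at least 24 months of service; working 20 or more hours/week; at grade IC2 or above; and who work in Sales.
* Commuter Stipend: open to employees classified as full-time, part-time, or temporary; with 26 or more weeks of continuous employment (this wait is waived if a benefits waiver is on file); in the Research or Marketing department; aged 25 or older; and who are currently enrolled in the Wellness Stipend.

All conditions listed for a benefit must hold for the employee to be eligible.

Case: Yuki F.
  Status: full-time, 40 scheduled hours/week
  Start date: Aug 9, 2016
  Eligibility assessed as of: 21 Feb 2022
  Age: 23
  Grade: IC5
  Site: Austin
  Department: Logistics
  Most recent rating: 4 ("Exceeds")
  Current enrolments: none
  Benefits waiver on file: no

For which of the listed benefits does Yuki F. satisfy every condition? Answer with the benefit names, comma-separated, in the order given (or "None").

Service from Aug 9, 2016 to 21 Feb 2022: 2022 days.
Wellness Stipend — status full-time ✗ (requires part-time) → not eligible.
Supplemental Life Insurance — status full-time ✗ (requires temporary) → not eligible.
Backup Childcare — status full-time ✓; no waiver, service 2022 days ≥ 2 years (≈730 days) ✓; site Austin ✗ (not Raleigh, Lyon, or Osaka) → not eligible.
Spot Bonus Program — status full-time ✓; service 2022 days ≥ 9 months (≈270 days) ✓; 40 hrs/wk ≥ 25 ✓ → eligible.
Phone Allowance — service 2022 days ≥ 1 month (≈30 days) ✓; grade IC5 ≥ IC3 ✓; rating 4 ≥ 2 ✓; site Austin ✗ (not Fresno, Osaka, or Tampa) → not eligible.
Dental Plan — status full-time ✓; no waiver, service 2022 days ≥ 2 months (≈60 days) ✓; 40 hrs/wk ≥ 35 ✓; rating 4 ≥ 2 ✓ → eligible.
Flexible Spending Account — service 2022 days ≥ 24 months (≈720 days) ✓; 40 hrs/wk ≥ 20 ✓; grade IC5 ≥ IC2 ✓; dept Logistics ✗ → not eligible.
Commuter Stipend — status full-time ✓; no waiver, service 2022 days ≥ 26 weeks (≈182 days) ✓; dept Logistics ✗ → not eligible.

Spot Bonus Program, Dental Plan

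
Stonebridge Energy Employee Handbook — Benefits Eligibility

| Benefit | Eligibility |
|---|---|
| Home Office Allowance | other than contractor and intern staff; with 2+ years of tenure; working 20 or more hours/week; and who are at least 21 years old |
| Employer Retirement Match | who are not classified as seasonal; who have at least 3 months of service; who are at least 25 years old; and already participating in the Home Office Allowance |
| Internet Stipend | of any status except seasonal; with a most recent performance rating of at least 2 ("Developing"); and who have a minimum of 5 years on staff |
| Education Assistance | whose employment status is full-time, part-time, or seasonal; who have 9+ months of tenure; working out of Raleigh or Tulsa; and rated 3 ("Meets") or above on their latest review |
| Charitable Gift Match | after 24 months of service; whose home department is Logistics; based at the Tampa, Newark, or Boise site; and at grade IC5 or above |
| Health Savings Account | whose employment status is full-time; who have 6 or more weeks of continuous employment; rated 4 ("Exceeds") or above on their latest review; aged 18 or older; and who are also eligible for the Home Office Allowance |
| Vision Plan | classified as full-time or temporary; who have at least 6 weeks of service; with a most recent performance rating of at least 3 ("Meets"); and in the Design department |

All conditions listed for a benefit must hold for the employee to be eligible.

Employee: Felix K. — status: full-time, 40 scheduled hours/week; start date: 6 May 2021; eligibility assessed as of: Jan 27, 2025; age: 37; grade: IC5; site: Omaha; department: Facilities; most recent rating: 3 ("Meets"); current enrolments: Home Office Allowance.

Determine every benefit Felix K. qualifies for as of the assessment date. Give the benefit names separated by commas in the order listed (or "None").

Home Office Allowance, Employer Retirement Match

Service from 6 May 2021 to Jan 27, 2025: 1362 days.
Home Office Allowance — status full-time ✓ (not excluded); service 1362 days ≥ 2 years (≈730 days) ✓; 40 hrs/wk ≥ 20 ✓; age 37 ≥ 21 ✓ → eligible.
Employer Retirement Match — status full-time ✓ (not excluded); service 1362 days ≥ 3 months (≈90 days) ✓; age 37 ≥ 25 ✓; enrolled in Home Office Allowance ✓ → eligible.
Internet Stipend — status full-time ✓ (not excluded); rating 3 ≥ 2 ✓; service 1362 days < 5 years (≈1825 days) ✗ → not eligible.
Education Assistance — status full-time ✓; service 1362 days ≥ 9 months (≈270 days) ✓; site Omaha ✗ (not Raleigh or Tulsa) → not eligible.
Charitable Gift Match — service 1362 days ≥ 24 months (≈720 days) ✓; dept Facilities ✗ → not eligible.
Health Savings Account — status full-time ✓; service 1362 days ≥ 6 weeks (≈42 days) ✓; rating 3 < 4 ✗ → not eligible.
Vision Plan — status full-time ✓; service 1362 days ≥ 6 weeks (≈42 days) ✓; rating 3 ≥ 3 ✓; dept Facilities ✗ → not eligible.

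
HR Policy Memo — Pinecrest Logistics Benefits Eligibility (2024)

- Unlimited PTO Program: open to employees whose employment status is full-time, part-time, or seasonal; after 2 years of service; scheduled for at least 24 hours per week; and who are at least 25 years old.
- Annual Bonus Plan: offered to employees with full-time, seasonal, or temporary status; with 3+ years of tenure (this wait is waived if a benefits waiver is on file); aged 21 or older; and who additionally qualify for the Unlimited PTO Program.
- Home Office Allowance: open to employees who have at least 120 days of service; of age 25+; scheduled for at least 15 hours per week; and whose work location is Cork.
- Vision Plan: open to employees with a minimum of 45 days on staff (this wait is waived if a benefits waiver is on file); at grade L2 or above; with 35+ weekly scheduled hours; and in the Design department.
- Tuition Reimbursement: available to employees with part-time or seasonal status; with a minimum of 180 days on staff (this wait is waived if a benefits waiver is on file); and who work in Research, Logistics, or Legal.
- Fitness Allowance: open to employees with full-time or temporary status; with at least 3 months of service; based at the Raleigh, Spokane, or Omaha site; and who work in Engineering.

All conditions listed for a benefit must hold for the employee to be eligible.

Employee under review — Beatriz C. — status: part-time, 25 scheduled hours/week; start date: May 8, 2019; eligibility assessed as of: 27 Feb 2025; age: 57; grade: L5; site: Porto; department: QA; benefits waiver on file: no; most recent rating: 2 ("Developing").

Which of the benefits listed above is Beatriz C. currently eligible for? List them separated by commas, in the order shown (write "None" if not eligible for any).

Unlimited PTO Program

Service from May 8, 2019 to 27 Feb 2025: 2122 days.
Unlimited PTO Program — status part-time ✓; service 2122 days ≥ 2 years (≈730 days) ✓; 25 hrs/wk ≥ 24 ✓; age 57 ≥ 25 ✓ → eligible.
Annual Bonus Plan — status part-time ✗ (requires full-time, seasonal, or temporary) → not eligible.
Home Office Allowance — service 2122 days ≥ 120 days ✓; age 57 ≥ 25 ✓; 25 hrs/wk ≥ 15 ✓; site Porto ✗ (not Cork) → not eligible.
Vision Plan — no waiver, service 2122 days ≥ 45 days ✓; grade L5 ≥ L2 ✓; 25 hrs/wk < 35 ✗ → not eligible.
Tuition Reimbursement — status part-time ✓; no waiver, service 2122 days ≥ 180 days ✓; dept QA ✗ → not eligible.
Fitness Allowance — status part-time ✗ (requires full-time or temporary) → not eligible.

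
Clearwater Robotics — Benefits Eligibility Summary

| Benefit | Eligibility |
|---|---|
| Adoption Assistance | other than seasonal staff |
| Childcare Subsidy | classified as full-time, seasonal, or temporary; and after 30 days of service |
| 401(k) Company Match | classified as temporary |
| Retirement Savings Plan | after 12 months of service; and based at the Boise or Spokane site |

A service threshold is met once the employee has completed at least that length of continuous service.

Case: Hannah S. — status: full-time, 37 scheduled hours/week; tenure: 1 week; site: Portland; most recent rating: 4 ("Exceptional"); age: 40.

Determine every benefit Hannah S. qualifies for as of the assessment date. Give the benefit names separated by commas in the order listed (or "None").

Adoption Assistance

Adoption Assistance — status full-time ✓ (not excluded) → eligible.
Childcare Subsidy — status full-time ✓; service 1 week < 30 days ✗ → not eligible.
401(k) Company Match — status full-time ✗ (requires temporary) → not eligible.
Retirement Savings Plan — service 1 week < 12 months (≈360 days) ✗ → not eligible.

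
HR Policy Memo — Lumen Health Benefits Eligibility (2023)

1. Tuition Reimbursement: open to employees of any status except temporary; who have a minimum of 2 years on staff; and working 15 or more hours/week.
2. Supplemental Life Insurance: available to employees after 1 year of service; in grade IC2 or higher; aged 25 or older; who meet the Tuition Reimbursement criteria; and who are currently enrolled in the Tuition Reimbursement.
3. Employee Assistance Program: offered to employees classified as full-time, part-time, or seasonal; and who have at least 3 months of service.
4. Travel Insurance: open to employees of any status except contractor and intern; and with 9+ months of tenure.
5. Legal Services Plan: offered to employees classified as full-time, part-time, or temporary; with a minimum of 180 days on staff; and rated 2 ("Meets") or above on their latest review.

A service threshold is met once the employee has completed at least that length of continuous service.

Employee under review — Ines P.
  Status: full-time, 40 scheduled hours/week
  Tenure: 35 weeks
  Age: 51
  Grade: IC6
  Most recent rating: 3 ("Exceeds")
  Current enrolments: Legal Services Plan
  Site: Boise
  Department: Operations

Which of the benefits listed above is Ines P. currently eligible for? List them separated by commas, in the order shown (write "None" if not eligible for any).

Employee Assistance Program, Legal Services Plan

Tuition Reimbursement — status full-time ✓ (not excluded); service 35 weeks < 2 years (≈730 days) ✗ → not eligible.
Supplemental Life Insurance — service 35 weeks < 1 year (≈365 days) ✗ → not eligible.
Employee Assistance Program — status full-time ✓; service 35 weeks ≥ 3 months (≈90 days) ✓ → eligible.
Travel Insurance — status full-time ✓ (not excluded); service 35 weeks < 9 months (≈270 days) ✗ → not eligible.
Legal Services Plan — status full-time ✓; service 35 weeks ≥ 180 days ✓; rating 3 ≥ 2 ✓ → eligible.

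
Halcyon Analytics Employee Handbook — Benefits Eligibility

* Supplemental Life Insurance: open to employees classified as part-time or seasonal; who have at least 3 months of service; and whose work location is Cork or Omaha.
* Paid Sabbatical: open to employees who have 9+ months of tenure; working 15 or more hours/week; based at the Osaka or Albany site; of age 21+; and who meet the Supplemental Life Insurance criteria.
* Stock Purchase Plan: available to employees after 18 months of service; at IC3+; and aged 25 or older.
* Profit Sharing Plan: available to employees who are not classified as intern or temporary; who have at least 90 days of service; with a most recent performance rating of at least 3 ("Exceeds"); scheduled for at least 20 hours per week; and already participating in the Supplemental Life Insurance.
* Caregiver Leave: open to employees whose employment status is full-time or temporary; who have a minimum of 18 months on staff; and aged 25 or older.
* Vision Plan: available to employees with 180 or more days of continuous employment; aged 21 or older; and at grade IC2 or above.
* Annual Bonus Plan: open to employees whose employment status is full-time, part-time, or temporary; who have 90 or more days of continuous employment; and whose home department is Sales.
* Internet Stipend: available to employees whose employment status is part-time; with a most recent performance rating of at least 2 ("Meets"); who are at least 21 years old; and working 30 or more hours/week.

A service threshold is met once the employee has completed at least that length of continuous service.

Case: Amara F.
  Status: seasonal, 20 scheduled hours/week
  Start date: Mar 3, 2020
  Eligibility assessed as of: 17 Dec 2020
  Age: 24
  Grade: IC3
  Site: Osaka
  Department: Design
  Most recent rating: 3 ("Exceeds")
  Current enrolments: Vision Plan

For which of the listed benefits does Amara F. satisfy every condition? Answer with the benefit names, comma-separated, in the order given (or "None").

Service from Mar 3, 2020 to 17 Dec 2020: 289 days.
Supplemental Life Insurance — status seasonal ✓; service 289 days ≥ 3 months (≈90 days) ✓; site Osaka ✗ (not Cork or Omaha) → not eligible.
Paid Sabbatical — service 289 days ≥ 9 months (≈270 days) ✓; 20 hrs/wk ≥ 15 ✓; site Osaka ✓; age 24 ≥ 21 ✓; not eligible for Supplemental Life Insurance ✗ → not eligible.
Stock Purchase Plan — service 289 days < 18 months (≈540 days) ✗ → not eligible.
Profit Sharing Plan — status seasonal ✓ (not excluded); service 289 days ≥ 90 days ✓; rating 3 ≥ 3 ✓; 20 hrs/wk ≥ 20 ✓; not enrolled in Supplemental Life Insurance ✗ → not eligible.
Caregiver Leave — status seasonal ✗ (requires full-time or temporary) → not eligible.
Vision Plan — service 289 days ≥ 180 days ✓; age 24 ≥ 21 ✓; grade IC3 ≥ IC2 ✓ → eligible.
Annual Bonus Plan — status seasonal ✗ (requires full-time, part-time, or temporary) → not eligible.
Internet Stipend — status seasonal ✗ (requires part-time) → not eligible.

Vision Plan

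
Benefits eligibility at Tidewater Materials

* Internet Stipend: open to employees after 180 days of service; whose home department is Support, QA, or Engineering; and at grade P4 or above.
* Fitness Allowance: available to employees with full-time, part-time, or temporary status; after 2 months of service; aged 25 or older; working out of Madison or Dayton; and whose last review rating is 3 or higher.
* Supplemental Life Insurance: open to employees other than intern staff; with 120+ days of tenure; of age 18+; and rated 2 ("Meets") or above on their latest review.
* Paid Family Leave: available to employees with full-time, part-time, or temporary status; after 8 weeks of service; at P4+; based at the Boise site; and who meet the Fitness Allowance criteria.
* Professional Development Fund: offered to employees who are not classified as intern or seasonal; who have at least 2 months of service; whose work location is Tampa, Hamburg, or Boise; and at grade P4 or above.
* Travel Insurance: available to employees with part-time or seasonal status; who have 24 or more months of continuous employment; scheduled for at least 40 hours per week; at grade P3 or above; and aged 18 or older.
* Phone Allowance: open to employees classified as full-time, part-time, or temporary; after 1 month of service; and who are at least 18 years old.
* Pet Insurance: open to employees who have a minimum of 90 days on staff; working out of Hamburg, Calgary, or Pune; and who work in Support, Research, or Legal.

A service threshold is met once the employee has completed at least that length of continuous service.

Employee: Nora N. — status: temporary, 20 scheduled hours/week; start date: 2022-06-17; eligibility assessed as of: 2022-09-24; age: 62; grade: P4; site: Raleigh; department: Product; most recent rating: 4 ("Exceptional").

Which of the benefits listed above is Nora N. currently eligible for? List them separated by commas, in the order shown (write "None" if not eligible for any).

Phone Allowance

Service from 2022-06-17 to 2022-09-24: 99 days.
Internet Stipend — service 99 days < 180 days ✗ → not eligible.
Fitness Allowance — status temporary ✓; service 99 days ≥ 2 months (≈60 days) ✓; age 62 ≥ 25 ✓; site Raleigh ✗ (not Madison or Dayton) → not eligible.
Supplemental Life Insurance — status temporary ✓ (not excluded); service 99 days < 120 days ✗ → not eligible.
Paid Family Leave — status temporary ✓; service 99 days ≥ 8 weeks (≈56 days) ✓; grade P4 ≥ P4 ✓; site Raleigh ✗ (not Boise) → not eligible.
Professional Development Fund — status temporary ✓ (not excluded); service 99 days ≥ 2 months (≈60 days) ✓; site Raleigh ✗ (not Tampa, Hamburg, or Boise) → not eligible.
Travel Insurance — status temporary ✗ (requires part-time or seasonal) → not eligible.
Phone Allowance — status temporary ✓; service 99 days ≥ 1 month (≈30 days) ✓; age 62 ≥ 18 ✓ → eligible.
Pet Insurance — service 99 days ≥ 90 days ✓; site Raleigh ✗ (not Hamburg, Calgary, or Pune) → not eligible.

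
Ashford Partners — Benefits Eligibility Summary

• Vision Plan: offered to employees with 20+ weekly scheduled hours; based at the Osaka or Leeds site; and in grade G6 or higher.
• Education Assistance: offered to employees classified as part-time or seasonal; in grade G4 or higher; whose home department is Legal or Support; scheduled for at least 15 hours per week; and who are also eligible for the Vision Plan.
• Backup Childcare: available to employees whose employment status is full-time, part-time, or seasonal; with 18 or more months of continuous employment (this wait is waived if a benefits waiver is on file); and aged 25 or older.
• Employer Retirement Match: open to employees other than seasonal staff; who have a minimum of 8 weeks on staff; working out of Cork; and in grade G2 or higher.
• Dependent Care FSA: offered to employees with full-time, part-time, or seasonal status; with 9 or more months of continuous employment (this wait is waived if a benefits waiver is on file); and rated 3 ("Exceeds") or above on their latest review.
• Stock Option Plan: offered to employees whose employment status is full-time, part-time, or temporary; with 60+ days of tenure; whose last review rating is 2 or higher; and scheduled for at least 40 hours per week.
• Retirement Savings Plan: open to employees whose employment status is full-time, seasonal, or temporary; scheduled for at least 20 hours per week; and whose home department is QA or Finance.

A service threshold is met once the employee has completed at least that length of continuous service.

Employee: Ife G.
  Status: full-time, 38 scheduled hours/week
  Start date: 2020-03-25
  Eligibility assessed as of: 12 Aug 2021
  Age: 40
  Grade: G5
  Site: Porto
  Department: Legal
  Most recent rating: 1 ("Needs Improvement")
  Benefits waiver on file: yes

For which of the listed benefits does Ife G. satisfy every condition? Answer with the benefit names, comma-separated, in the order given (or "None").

Service from 2020-03-25 to 12 Aug 2021: 505 days.
Vision Plan — 38 hrs/wk ≥ 20 ✓; site Porto ✗ (not Osaka or Leeds) → not eligible.
Education Assistance — status full-time ✗ (requires part-time or seasonal) → not eligible.
Backup Childcare — status full-time ✓; benefits waiver on file ✓; age 40 ≥ 25 ✓ → eligible.
Employer Retirement Match — status full-time ✓ (not excluded); service 505 days ≥ 8 weeks (≈56 days) ✓; site Porto ✗ (not Cork) → not eligible.
Dependent Care FSA — status full-time ✓; benefits waiver on file ✓; rating 1 < 3 ✗ → not eligible.
Stock Option Plan — status full-time ✓; service 505 days ≥ 60 days ✓; rating 1 < 2 ✗ → not eligible.
Retirement Savings Plan — status full-time ✓; 38 hrs/wk ≥ 20 ✓; dept Legal ✗ → not eligible.

Backup Childcare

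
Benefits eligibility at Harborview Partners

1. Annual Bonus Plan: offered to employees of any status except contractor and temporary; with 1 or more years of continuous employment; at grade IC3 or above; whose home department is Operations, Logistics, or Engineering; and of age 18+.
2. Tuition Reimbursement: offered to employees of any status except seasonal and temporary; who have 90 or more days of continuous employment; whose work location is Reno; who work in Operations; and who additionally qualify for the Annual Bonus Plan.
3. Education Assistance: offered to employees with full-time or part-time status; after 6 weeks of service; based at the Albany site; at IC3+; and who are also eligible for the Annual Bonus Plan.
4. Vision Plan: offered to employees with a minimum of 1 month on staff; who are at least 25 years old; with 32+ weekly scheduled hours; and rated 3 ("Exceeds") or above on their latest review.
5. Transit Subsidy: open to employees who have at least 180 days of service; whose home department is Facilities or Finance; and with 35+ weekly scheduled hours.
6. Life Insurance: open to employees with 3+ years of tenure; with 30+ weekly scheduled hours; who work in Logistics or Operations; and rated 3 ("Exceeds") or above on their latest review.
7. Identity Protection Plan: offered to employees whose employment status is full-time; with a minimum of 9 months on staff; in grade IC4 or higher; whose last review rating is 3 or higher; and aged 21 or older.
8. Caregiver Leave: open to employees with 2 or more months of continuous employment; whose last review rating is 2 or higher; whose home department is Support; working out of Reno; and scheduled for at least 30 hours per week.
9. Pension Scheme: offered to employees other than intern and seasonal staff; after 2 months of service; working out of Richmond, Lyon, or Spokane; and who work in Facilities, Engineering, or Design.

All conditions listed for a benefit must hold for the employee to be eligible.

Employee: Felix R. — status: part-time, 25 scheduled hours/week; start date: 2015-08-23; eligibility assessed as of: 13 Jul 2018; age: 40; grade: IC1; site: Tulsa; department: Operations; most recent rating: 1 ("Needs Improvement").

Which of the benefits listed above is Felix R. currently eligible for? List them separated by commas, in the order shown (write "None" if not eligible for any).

Service from 2015-08-23 to 13 Jul 2018: 1055 days.
Annual Bonus Plan — status part-time ✓ (not excluded); service 1055 days ≥ 1 year (≈365 days) ✓; grade IC1 < IC3 ✗ → not eligible.
Tuition Reimbursement — status part-time ✓ (not excluded); service 1055 days ≥ 90 days ✓; site Tulsa ✗ (not Reno) → not eligible.
Education Assistance — status part-time ✓; service 1055 days ≥ 6 weeks (≈42 days) ✓; site Tulsa ✗ (not Albany) → not eligible.
Vision Plan — service 1055 days ≥ 1 month (≈30 days) ✓; age 40 ≥ 25 ✓; 25 hrs/wk < 32 ✗ → not eligible.
Transit Subsidy — service 1055 days ≥ 180 days ✓; dept Operations ✗ → not eligible.
Life Insurance — service 1055 days < 3 years (≈1095 days) ✗ → not eligible.
Identity Protection Plan — status part-time ✗ (requires full-time) → not eligible.
Caregiver Leave — service 1055 days ≥ 2 months (≈60 days) ✓; rating 1 < 2 ✗ → not eligible.
Pension Scheme — status part-time ✓ (not excluded); service 1055 days ≥ 2 months (≈60 days) ✓; site Tulsa ✗ (not Richmond, Lyon, or Spokane) → not eligible.

None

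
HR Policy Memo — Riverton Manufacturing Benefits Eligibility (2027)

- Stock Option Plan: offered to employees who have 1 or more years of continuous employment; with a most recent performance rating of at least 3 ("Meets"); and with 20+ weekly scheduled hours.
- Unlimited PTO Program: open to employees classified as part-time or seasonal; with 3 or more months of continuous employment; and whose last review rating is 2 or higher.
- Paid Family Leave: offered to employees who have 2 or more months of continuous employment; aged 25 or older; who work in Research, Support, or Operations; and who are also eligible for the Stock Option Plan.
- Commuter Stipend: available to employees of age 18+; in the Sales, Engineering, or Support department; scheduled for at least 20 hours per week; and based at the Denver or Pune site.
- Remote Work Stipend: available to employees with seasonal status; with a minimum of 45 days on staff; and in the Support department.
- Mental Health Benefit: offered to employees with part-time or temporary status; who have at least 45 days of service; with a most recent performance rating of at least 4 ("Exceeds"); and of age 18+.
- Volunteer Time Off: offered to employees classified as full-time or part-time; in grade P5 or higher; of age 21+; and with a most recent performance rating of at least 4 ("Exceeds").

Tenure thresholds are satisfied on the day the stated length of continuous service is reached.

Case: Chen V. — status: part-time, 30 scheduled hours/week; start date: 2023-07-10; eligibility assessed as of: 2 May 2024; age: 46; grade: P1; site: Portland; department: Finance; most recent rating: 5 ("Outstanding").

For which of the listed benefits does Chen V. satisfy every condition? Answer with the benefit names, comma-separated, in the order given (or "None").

Service from 2023-07-10 to 2 May 2024: 297 days.
Stock Option Plan — service 297 days < 1 year (≈365 days) ✗ → not eligible.
Unlimited PTO Program — status part-time ✓; service 297 days ≥ 3 months (≈90 days) ✓; rating 5 ≥ 2 ✓ → eligible.
Paid Family Leave — service 297 days ≥ 2 months (≈60 days) ✓; age 46 ≥ 25 ✓; dept Finance ✗ → not eligible.
Commuter Stipend — age 46 ≥ 18 ✓; dept Finance ✗ → not eligible.
Remote Work Stipend — status part-time ✗ (requires seasonal) → not eligible.
Mental Health Benefit — status part-time ✓; service 297 days ≥ 45 days ✓; rating 5 ≥ 4 ✓; age 46 ≥ 18 ✓ → eligible.
Volunteer Time Off — status part-time ✓; grade P1 < P5 ✗ → not eligible.

Unlimited PTO Program, Mental Health Benefit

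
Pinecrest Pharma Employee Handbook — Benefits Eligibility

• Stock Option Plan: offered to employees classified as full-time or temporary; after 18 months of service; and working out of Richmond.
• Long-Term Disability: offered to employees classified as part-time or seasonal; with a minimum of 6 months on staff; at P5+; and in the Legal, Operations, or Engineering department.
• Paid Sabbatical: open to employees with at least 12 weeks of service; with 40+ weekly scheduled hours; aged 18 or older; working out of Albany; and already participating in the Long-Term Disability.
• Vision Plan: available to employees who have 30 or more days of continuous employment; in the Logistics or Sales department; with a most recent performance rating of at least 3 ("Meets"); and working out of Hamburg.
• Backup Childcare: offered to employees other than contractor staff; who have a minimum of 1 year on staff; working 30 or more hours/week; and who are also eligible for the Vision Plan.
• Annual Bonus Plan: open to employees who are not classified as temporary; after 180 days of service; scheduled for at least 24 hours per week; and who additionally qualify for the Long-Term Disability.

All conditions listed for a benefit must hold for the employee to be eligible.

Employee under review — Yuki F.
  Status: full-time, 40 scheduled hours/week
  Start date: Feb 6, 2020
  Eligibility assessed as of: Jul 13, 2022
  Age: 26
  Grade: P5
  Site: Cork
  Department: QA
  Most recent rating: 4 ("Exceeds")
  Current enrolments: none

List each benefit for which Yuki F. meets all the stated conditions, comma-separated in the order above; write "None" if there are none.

Service from Feb 6, 2020 to Jul 13, 2022: 888 days.
Stock Option Plan — status full-time ✓; service 888 days ≥ 18 months (≈540 days) ✓; site Cork ✗ (not Richmond) → not eligible.
Long-Term Disability — status full-time ✗ (requires part-time or seasonal) → not eligible.
Paid Sabbatical — service 888 days ≥ 12 weeks (≈84 days) ✓; 40 hrs/wk ≥ 40 ✓; age 26 ≥ 18 ✓; site Cork ✗ (not Albany) → not eligible.
Vision Plan — service 888 days ≥ 30 days ✓; dept QA ✗ → not eligible.
Backup Childcare — status full-time ✓ (not excluded); service 888 days ≥ 1 year (≈365 days) ✓; 40 hrs/wk ≥ 30 ✓; not eligible for Vision Plan ✗ → not eligible.
Annual Bonus Plan — status full-time ✓ (not excluded); service 888 days ≥ 180 days ✓; 40 hrs/wk ≥ 24 ✓; not eligible for Long-Term Disability ✗ → not eligible.

None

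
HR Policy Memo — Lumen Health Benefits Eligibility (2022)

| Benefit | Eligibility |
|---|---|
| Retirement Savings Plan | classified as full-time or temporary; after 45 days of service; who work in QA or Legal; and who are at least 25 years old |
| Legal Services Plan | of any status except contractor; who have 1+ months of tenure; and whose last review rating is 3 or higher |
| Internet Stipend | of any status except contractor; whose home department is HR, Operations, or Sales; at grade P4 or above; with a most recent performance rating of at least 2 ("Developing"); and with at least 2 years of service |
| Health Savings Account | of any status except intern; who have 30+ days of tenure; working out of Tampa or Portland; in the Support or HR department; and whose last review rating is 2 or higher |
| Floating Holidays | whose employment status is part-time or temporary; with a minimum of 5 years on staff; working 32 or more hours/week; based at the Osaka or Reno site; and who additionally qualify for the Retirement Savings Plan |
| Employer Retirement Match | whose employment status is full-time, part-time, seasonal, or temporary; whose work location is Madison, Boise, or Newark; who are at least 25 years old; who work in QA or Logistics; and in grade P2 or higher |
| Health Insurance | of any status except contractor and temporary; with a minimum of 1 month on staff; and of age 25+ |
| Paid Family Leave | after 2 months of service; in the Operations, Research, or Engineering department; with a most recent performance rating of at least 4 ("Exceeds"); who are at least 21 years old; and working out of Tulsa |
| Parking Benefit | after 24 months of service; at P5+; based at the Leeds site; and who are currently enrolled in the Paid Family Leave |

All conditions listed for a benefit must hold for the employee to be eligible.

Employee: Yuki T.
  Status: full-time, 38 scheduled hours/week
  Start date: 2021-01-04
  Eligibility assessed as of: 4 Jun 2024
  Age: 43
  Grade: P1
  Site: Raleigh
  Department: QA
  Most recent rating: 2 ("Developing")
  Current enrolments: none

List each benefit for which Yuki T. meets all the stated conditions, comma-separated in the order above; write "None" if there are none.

Service from 2021-01-04 to 4 Jun 2024: 1247 days.
Retirement Savings Plan — status full-time ✓; service 1247 days ≥ 45 days ✓; dept QA ✓; age 43 ≥ 25 ✓ → eligible.
Legal Services Plan — status full-time ✓ (not excluded); service 1247 days ≥ 1 month (≈30 days) ✓; rating 2 < 3 ✗ → not eligible.
Internet Stipend — status full-time ✓ (not excluded); dept QA ✗ → not eligible.
Health Savings Account — status full-time ✓ (not excluded); service 1247 days ≥ 30 days ✓; site Raleigh ✗ (not Tampa or Portland) → not eligible.
Floating Holidays — status full-time ✗ (requires part-time or temporary) → not eligible.
Employer Retirement Match — status full-time ✓; site Raleigh ✗ (not Madison, Boise, or Newark) → not eligible.
Health Insurance — status full-time ✓ (not excluded); service 1247 days ≥ 1 month (≈30 days) ✓; age 43 ≥ 25 ✓ → eligible.
Paid Family Leave — service 1247 days ≥ 2 months (≈60 days) ✓; dept QA ✗ → not eligible.
Parking Benefit — service 1247 days ≥ 24 months (≈720 days) ✓; grade P1 < P5 ✗ → not eligible.

Retirement Savings Plan, Health Insurance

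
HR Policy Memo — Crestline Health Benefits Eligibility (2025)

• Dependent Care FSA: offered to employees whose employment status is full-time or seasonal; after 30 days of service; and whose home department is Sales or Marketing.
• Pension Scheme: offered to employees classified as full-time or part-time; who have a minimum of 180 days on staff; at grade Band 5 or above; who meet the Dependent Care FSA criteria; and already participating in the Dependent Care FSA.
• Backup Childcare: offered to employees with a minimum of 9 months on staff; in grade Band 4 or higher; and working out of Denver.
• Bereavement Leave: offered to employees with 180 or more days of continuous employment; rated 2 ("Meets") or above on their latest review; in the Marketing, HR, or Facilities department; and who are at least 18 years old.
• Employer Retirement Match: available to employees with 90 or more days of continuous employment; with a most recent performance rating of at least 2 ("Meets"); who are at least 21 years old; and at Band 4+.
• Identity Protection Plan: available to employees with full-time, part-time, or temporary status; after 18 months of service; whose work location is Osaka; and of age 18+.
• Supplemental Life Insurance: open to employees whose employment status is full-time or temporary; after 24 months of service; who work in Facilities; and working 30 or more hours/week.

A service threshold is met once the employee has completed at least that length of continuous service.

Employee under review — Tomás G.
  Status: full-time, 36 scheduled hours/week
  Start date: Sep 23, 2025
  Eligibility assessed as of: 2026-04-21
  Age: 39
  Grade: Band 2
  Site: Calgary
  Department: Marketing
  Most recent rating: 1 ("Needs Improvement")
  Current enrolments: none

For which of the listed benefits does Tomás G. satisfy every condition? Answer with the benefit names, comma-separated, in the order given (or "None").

Dependent Care FSA

Service from Sep 23, 2025 to 2026-04-21: 210 days.
Dependent Care FSA — status full-time ✓; service 210 days ≥ 30 days ✓; dept Marketing ✓ → eligible.
Pension Scheme — status full-time ✓; service 210 days ≥ 180 days ✓; grade Band 2 < Band 5 ✗ → not eligible.
Backup Childcare — service 210 days < 9 months (≈270 days) ✗ → not eligible.
Bereavement Leave — service 210 days ≥ 180 days ✓; rating 1 < 2 ✗ → not eligible.
Employer Retirement Match — service 210 days ≥ 90 days ✓; rating 1 < 2 ✗ → not eligible.
Identity Protection Plan — status full-time ✓; service 210 days < 18 months (≈540 days) ✗ → not eligible.
Supplemental Life Insurance — status full-time ✓; service 210 days < 24 months (≈720 days) ✗ → not eligible.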